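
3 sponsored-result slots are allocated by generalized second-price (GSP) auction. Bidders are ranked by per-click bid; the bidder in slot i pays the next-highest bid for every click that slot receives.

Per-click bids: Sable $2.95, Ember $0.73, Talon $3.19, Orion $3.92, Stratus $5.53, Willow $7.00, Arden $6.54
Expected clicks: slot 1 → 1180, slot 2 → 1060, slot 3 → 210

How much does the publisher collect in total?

Per-click bids in order: $7.00 (Willow) > $6.54 (Arden) > $5.53 (Stratus) > $3.92 (Orion) > …
Slot 1: Willow pays $6.54 × 1180 = $7717.20
Slot 2: Arden pays $5.53 × 1060 = $5861.80
Slot 3: Stratus pays $3.92 × 210 = $823.20
Total = $14402.20

Total revenue: $14402.20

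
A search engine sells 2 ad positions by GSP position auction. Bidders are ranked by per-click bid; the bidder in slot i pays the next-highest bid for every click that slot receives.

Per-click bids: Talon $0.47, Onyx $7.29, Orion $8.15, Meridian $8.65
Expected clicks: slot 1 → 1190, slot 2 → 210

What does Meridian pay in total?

Per-click bids in order: $8.65 (Meridian) > $8.15 (Orion) > $7.29 (Onyx) > …
Meridian holds slot 1 → pays next bid $8.15 × 1190 clicks = $9698.50.

Meridian pays $9698.50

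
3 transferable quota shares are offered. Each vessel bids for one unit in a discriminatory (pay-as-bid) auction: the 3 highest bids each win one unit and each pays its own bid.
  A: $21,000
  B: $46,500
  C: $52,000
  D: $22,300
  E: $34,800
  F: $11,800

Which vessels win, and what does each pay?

C $52,000, B $46,500, E $34,800

Bids ranked high→low: 52,000 (C), 46,500 (B), 34,800 (E), 22,300 (D), 21,000 (A), …
The 3 highest are C, B, E.
Each winner pays its own bid: C $52,000, B $46,500, E $34,800.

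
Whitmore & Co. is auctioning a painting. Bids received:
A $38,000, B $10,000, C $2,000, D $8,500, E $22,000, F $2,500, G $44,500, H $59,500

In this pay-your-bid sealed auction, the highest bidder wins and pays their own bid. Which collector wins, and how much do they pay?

Pay-your-bid sealed auction: the highest bidder wins and pays their own bid.
Sorting bids: 59,500 (H) > 44,500 (G) > 38,000 (A) > 22,000 (E) > 10,000 (B) > 8,500 (D) > …
First-price: H pays what they bid, $59,500.

H pays $59,500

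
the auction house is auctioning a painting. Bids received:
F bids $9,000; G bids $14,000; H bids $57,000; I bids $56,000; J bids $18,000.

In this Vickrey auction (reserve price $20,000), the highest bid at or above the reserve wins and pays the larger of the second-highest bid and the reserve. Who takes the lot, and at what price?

H pays $56,000

Bids in order: 57,000 (H) > 56,000 (I) > 18,000 (J) > 14,000 (G) > 9,000 (F)
H has the top bid at or above the reserve ($57,000).
Second-highest bid $56,000 exceeds the reserve $20,000 → payment $56,000.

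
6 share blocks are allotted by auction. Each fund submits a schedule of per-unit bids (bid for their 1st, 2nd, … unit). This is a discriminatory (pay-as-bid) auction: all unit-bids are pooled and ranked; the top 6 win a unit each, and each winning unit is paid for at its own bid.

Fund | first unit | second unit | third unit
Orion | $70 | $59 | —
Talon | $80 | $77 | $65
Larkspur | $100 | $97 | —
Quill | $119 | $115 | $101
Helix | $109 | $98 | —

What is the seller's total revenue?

Total revenue: $642

Merging the schedules and taking the best 6: 119 (Quill-1), 115 (Quill-2), 109 (Helix-1), 101 (Quill-3), 100 (Larkspur-1), 98 (Helix-2)
Next rejected bid: $97 (not a price — pay-as-bid).
Each winning unit pays its own bid.
Revenue = 119 + 115 + 109 + 101 + 100 + 98 = $642.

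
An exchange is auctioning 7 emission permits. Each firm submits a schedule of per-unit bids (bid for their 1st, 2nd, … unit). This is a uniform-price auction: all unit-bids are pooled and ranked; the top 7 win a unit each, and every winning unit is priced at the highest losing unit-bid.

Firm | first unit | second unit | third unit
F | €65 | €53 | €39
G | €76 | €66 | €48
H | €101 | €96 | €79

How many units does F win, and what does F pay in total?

F: 2 units, pays €96

Merging the schedules and taking the best 7: 101 (H-1), 96 (H-2), 79 (H-3), 76 (G-1), 66 (G-2), 65 (F-1), 53 (F-2)
The (k+1)-th unit-bid is €48.
F wins 2 unit(s) at €48 each.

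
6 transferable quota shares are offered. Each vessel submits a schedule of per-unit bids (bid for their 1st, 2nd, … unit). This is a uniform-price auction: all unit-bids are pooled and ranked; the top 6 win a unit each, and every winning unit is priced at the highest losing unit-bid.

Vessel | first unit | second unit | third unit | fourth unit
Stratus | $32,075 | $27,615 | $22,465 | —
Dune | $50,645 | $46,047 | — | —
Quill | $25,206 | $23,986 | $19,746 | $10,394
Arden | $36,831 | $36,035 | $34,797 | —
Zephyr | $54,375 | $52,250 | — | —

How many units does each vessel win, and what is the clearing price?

Merging the schedules and taking the best 6: 54,375 (Zephyr-1), 52,250 (Zephyr-2), 50,645 (Dune-1), 46,047 (Dune-2), 36,831 (Arden-1), 36,035 (Arden-2)
Highest rejected unit-bid = $34,797.
Allocation: Arden 2, Dune 2, Zephyr 2.

Arden 2, Dune 2, Zephyr 2; clearing price $34,797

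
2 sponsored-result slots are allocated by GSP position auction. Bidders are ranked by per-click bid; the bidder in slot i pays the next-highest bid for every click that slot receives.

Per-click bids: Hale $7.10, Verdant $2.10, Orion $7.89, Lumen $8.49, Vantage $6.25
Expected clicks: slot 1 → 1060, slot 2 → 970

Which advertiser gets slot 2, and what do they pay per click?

Ranked by bid: $8.49 (Lumen) > $7.89 (Orion) > $7.10 (Hale) > …
Slot 2 goes to the second-ranked bidder, Orion, who pays the next bid down: $7.10/click.

Orion; $7.10 per click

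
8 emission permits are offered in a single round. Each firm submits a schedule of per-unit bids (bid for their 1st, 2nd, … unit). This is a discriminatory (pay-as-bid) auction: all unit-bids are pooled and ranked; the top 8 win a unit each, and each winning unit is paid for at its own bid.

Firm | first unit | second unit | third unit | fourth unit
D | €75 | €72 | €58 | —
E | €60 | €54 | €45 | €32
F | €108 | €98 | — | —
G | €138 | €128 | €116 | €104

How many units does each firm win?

D 2, F 2, G 4

Merging the schedules and taking the best 8: 138 (G-1), 128 (G-2), 116 (G-3), 108 (F-1), 104 (G-4), 98 (F-2), 75 (D-1), 72 (D-2)
Next rejected bid: €60 (not a price — pay-as-bid).
Allocation: D 2, F 2, G 4.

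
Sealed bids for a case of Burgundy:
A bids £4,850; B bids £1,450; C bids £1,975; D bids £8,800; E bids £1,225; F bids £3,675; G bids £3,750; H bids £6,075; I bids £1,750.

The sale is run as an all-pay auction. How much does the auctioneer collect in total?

Bids ranked: 8,800 (D) > 6,075 (H) > 4,850 (A) > 3,750 (G) > 3,675 (F) > 1,975 (C) > …
Every bidder forfeits their bid regardless of winning.
Revenue = 4,850 + 1,450 + 1,975 + 8,800 + 1,225 + 3,675 + 3,750 + 6,075 + 1,750 = £33,550.

Total revenue: £33,550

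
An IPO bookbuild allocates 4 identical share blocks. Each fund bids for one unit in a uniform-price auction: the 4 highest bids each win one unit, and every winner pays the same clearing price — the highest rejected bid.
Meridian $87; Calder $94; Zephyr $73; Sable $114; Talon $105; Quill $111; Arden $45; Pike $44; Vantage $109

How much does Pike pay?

Pike pays $0

Bids ranked high→low: 114 (Sable), 111 (Quill), 109 (Vantage), 105 (Talon), 94 (Calder), 87 (Meridian), …
Winners (4 units): Sable, Quill, Vantage, Talon.
Clearing price = highest rejected bid = $94.
Pike does not win → pays $0.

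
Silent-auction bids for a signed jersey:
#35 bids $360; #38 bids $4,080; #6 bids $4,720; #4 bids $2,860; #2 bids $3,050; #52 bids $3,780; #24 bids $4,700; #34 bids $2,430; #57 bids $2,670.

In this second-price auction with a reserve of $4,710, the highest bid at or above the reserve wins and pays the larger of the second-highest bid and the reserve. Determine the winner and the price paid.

#6 pays $4,710

Bids in order: 4,720 (#6) > 4,700 (#24) > 4,080 (#38) > 3,780 (#52) > 3,050 (#2) > 2,860 (#4) > …
Highest eligible bid: #6 at $4,720.
max(second-highest $4,700, reserve $4,710) = $4,710.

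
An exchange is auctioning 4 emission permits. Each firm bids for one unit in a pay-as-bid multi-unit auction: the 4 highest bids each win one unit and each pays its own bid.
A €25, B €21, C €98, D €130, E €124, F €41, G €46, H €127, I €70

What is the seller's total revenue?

Sorting: 130 (D), 127 (H), 124 (E), 98 (C), 70 (I), 46 (G), …
Top 4: D, H, E, C.
Total revenue = 130 + 127 + 124 + 98 = €479.

Total revenue: €479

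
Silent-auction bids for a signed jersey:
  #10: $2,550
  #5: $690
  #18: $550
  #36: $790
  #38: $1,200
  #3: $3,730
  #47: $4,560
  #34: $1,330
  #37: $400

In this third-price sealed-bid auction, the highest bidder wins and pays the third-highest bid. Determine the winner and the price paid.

Third-price sealed-bid auction: the highest bidder wins and pays the third-highest bid.
Bids in order: 4,560 (#47) > 3,730 (#3) > 2,550 (#10) > 1,330 (#34) > 1,200 (#38) > 790 (#36) > …
#47 is highest; pays the third-highest bid, $2,550.

#47 pays $2,550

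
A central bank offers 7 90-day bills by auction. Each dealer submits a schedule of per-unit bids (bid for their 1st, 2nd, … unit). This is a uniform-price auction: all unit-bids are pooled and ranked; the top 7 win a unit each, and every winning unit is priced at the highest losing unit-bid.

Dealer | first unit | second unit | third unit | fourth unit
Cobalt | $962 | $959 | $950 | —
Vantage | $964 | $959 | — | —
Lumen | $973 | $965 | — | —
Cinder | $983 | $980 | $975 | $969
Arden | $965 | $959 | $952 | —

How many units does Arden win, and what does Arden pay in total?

Arden: 1 unit, pays $964

Merging the schedules and taking the best 7: 983 (Cinder-1), 980 (Cinder-2), 975 (Cinder-3), 973 (Lumen-1), 969 (Cinder-4), 965 (Lumen-2), 965 (Arden-1)
First bid not allocated: $964.
Arden wins 1 unit(s) at $964 each.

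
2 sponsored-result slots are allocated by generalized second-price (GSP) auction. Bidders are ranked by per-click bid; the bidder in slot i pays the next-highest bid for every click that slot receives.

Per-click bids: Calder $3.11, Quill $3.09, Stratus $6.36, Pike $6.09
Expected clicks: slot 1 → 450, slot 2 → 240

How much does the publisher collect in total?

Total revenue: $3486.90

Ranked by bid: $6.36 (Stratus) > $6.09 (Pike) > $3.11 (Calder) > …
Slot 1: Stratus pays $6.09 × 450 = $2740.50
Slot 2: Pike pays $3.11 × 240 = $746.40
Total = $3486.90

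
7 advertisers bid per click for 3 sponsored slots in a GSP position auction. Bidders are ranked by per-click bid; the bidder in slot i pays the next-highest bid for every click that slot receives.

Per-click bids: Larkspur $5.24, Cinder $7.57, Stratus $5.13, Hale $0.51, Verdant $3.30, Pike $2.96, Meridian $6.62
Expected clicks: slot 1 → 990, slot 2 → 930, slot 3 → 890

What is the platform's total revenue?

Total revenue: $15992.70

Ranked by bid: $7.57 (Cinder) > $6.62 (Meridian) > $5.24 (Larkspur) > $5.13 (Stratus) > …
Slot 1: Cinder pays $6.62 × 990 = $6553.80
Slot 2: Meridian pays $5.24 × 930 = $4873.20
Slot 3: Larkspur pays $5.13 × 890 = $4565.70
Total = $15992.70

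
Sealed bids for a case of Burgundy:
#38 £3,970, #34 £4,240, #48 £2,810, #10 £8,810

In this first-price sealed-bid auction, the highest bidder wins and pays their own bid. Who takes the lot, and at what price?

Sorting bids: 8,810 (#10) > 4,240 (#34) > 3,970 (#38) > 2,810 (#48)
#10 has the highest bid and pays exactly that: £8,810.

#10 pays £8,810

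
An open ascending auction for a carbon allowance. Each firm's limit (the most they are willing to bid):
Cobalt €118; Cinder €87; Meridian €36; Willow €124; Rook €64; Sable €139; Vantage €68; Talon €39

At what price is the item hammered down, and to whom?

Sable wins at €124

Sorting limits: 139 (Sable) > 124 (Willow) > 118 (Cobalt) > 87 (Cinder) > 68 (Vantage) > 64 (Rook) > …
Bidding ends when Willow exits at €124; Sable takes it.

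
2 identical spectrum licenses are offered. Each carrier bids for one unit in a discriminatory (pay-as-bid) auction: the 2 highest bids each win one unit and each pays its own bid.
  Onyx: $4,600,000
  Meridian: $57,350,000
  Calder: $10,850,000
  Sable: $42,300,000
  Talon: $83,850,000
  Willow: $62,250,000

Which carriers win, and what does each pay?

Talon $83,850,000, Willow $62,250,000

Ordering the bids: 83,850,000 (Talon), 62,250,000 (Willow), 57,350,000 (Meridian), 42,300,000 (Sable), …
Top 2: Talon, Willow.
Each winner pays its own bid: Talon $83,850,000, Willow $62,250,000.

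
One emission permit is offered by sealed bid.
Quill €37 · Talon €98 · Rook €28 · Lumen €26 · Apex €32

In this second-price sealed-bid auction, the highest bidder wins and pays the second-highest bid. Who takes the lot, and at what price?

Talon pays €37

Bids in order: 98 (Talon) > 37 (Quill) > 32 (Apex) > 28 (Rook) > 26 (Lumen)
Second-price: Talon pays Quill's bid of €37.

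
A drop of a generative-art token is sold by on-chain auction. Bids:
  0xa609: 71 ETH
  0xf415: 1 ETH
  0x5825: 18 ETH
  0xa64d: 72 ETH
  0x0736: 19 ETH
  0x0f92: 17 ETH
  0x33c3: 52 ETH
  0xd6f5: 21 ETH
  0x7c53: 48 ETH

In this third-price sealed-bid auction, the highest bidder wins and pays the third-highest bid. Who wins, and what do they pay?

0xa64d pays 52 ETH

Third-price sealed-bid auction: the highest bidder wins and pays the third-highest bid.
Bids in order: 72 (0xa64d) > 71 (0xa609) > 52 (0x33c3) > 48 (0x7c53) > 21 (0xd6f5) > 19 (0x0736) > …
0xa64d wins; payment is bid #3 in the ranking = 52 ETH.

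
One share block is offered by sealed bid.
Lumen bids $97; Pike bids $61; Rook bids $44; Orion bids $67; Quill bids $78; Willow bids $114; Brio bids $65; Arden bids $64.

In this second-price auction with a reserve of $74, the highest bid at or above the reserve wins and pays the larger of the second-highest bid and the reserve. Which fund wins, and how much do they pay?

Willow pays $97

Second-price auction with a reserve of $74: the highest bid at or above the reserve wins and pays the larger of the second-highest bid and the reserve.
Bids ranked: 114 (Willow) > 97 (Lumen) > 78 (Quill) > 67 (Orion) > 65 (Brio) > 64 (Arden) > …
Highest eligible bid: Willow at $114.
Second-highest bid $97 exceeds the reserve $74 → payment $97.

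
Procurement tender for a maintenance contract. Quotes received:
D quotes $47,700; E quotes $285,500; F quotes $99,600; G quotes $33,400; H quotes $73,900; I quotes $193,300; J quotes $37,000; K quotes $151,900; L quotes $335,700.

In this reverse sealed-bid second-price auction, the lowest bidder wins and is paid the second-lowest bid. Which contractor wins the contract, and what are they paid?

G is paid $37,000

Bids in order: 33,400 (G) < 37,000 (J) < 47,700 (D) < 73,900 (H) < 99,600 (F) < 151,900 (K) < …
G is lowest; is paid the second-lowest bid, $37,000.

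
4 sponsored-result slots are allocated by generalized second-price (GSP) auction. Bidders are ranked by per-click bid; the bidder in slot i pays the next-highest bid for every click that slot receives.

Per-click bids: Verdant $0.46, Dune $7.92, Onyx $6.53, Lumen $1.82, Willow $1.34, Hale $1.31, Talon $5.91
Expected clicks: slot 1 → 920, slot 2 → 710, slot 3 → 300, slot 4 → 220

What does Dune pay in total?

Sorting advertisers: $7.92 (Dune) > $6.53 (Onyx) > $5.91 (Talon) > $1.82 (Lumen) > $1.34 (Willow) > …
Dune holds slot 1 → pays next bid $6.53 × 920 clicks = $6007.60.

Dune pays $6007.60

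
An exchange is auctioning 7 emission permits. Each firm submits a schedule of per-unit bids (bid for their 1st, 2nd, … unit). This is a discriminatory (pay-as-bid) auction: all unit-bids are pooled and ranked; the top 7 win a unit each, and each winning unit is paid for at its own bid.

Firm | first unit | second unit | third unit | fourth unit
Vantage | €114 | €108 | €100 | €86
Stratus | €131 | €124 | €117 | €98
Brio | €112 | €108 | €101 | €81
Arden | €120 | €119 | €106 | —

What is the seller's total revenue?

Total revenue: €837

Merging the schedules and taking the best 7: 131 (Stratus-1), 124 (Stratus-2), 120 (Arden-1), 119 (Arden-2), 117 (Stratus-3), 114 (Vantage-1), 112 (Brio-1)
Next rejected bid: €108 (not a price — pay-as-bid).
Each winning unit pays its own bid.
Revenue = 131 + 124 + 120 + 119 + 117 + 114 + 112 = €837.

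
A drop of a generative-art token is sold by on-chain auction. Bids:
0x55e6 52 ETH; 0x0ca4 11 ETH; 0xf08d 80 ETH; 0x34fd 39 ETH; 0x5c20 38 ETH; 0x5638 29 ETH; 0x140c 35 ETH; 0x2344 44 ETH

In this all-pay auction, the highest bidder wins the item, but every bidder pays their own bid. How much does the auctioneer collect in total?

Total revenue: 328 ETH

Sorting bids: 80 (0xf08d) > 52 (0x55e6) > 44 (0x2344) > 39 (0x34fd) > 38 (0x5c20) > 35 (0x140c) > …
0xf08d wins with the top bid; all bids are sunk regardless.
Every bidder forfeits their bid regardless of winning.
Revenue = 52 + 11 + 80 + 39 + 38 + 29 + 35 + 44 = 328 ETH.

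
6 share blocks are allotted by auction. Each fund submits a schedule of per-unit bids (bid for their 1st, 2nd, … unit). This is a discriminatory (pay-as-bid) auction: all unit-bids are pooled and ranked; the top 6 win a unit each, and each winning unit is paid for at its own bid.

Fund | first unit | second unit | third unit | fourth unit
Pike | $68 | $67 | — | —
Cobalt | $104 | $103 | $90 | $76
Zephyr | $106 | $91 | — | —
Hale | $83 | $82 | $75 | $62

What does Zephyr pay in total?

Zephyr pays $197

All unit-bids, highest first — top 6: 106 (Zephyr-1), 104 (Cobalt-1), 103 (Cobalt-2), 91 (Zephyr-2), 90 (Cobalt-3), 83 (Hale-1)
Next rejected bid: $82 (not a price — pay-as-bid).
Zephyr's winning unit-bids: 106 + 91 = $197.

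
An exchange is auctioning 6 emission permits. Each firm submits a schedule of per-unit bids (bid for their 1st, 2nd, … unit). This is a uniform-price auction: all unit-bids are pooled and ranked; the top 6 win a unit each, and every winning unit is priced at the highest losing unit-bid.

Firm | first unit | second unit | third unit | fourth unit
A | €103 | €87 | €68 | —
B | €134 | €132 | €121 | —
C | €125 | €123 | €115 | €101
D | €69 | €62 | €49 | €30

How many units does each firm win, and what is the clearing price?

B 3, C 3; clearing price €103

All unit-bids, highest first — top 6: 134 (B-1), 132 (B-2), 125 (C-1), 123 (C-2), 121 (B-3), 115 (C-3)
First bid not allocated: €103.
Allocation: B 3, C 3.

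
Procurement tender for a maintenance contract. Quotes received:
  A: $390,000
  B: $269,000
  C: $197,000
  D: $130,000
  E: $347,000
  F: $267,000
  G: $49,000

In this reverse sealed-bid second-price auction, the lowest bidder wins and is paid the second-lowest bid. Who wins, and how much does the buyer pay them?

G is paid $130,000

Rule: the lowest bidder wins and is paid the second-lowest bid.
Bids in order: 49,000 (G) < 130,000 (D) < 197,000 (C) < 267,000 (F) < 269,000 (B) < 347,000 (E) < …
Second-price: G is paid D's bid of $130,000.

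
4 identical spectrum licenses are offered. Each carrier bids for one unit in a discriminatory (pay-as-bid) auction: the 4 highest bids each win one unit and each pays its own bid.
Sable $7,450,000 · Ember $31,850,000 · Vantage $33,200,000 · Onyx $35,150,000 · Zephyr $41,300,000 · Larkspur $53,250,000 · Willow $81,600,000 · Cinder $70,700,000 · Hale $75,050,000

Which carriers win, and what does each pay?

Bids ranked high→low: 81,600,000 (Willow), 75,050,000 (Hale), 70,700,000 (Cinder), 53,250,000 (Larkspur), 41,300,000 (Zephyr), 35,150,000 (Onyx), …
The 4 highest are Willow, Hale, Cinder, Larkspur.
Each winner pays its own bid: Willow $81,600,000, Hale $75,050,000, Cinder $70,700,000, Larkspur $53,250,000.

Willow $81,600,000, Hale $75,050,000, Cinder $70,700,000, Larkspur $53,250,000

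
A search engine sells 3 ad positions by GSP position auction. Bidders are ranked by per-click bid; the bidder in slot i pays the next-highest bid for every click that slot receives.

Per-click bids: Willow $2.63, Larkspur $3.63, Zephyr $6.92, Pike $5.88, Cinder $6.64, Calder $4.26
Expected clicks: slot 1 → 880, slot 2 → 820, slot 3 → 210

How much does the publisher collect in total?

Sorting advertisers: $6.92 (Zephyr) > $6.64 (Cinder) > $5.88 (Pike) > $4.26 (Calder) > …
Slot 1: Zephyr pays $6.64 × 880 = $5843.20
Slot 2: Cinder pays $5.88 × 820 = $4821.60
Slot 3: Pike pays $4.26 × 210 = $894.60
Total = $11559.40

Total revenue: $11559.40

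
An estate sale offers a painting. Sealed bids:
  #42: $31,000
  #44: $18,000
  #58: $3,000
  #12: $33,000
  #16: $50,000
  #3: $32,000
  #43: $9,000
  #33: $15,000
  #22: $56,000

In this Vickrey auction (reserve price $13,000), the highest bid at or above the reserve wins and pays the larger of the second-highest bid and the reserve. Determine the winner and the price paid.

#22 pays $50,000

Bids ranked: 56,000 (#22) > 50,000 (#16) > 33,000 (#12) > 32,000 (#3) > 31,000 (#42) > 18,000 (#44) > …
#22 has the top bid at or above the reserve ($56,000).
max(second-highest $50,000, reserve $13,000) = $50,000; the reserve does not bind.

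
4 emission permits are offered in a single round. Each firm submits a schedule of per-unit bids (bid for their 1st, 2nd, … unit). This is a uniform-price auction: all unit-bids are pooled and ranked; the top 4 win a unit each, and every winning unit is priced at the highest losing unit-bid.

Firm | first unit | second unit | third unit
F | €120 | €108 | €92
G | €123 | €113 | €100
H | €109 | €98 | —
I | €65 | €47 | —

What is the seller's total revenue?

Total revenue: €432

Pooled unit-bids ranked (top 4): 123 (G-1), 120 (F-1), 113 (G-2), 109 (H-1)
The (k+1)-th unit-bid is €108.
Allocation: F 1, G 2, H 1. Every unit priced at €108.
Revenue = 4 × 108 = €432.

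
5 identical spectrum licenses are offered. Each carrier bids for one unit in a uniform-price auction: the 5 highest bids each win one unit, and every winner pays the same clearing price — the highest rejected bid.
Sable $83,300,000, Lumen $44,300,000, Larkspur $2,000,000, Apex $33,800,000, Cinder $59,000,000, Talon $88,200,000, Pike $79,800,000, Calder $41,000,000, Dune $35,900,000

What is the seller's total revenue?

Total revenue: $205,000,000

Ordering the bids: 88,200,000 (Talon), 83,300,000 (Sable), 79,800,000 (Pike), 59,000,000 (Cinder), 44,300,000 (Lumen), 41,000,000 (Calder), 35,900,000 (Dune), …
Top 5: Talon, Sable, Pike, Cinder, Lumen.
Clearing price = highest rejected bid = $41,000,000.
Total revenue = 5 × $41,000,000 = $205,000,000.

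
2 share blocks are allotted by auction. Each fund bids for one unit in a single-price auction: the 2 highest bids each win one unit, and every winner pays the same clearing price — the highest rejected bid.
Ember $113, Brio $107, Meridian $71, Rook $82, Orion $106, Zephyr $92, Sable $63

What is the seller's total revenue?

Bids ranked high→low: 113 (Ember), 107 (Brio), 106 (Orion), 92 (Zephyr), …
Winners (2 units): Ember, Brio.
First losing bid is Orion's $106, which sets the uniform price.
Total revenue = 2 × $106 = $212.

Total revenue: $212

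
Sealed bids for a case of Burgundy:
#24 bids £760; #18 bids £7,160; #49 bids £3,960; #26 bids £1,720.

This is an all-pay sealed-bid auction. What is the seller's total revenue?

Bids ranked: 7,160 (#18) > 3,960 (#49) > 1,720 (#26) > 760 (#24)
#18 wins with the top bid; all bids are sunk regardless.
Every bidder forfeits their bid regardless of winning.
Revenue = 760 + 7,160 + 3,960 + 1,720 = £13,600.

Total revenue: £13,600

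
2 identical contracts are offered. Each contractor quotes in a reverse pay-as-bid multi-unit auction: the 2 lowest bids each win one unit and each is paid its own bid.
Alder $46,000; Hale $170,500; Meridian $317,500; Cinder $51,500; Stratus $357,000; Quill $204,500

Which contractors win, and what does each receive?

Ordering the bids: 46,000 (Alder), 51,500 (Cinder), 170,500 (Hale), 204,500 (Quill), …
The 2 lowest are Alder, Cinder.
Each winner is paid its own bid: Alder $46,000, Cinder $51,500.

Alder $46,000, Cinder $51,500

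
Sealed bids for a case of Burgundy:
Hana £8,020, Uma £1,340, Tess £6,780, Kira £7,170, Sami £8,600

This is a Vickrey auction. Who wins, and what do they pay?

Sami pays £8,020

Rule: the highest bidder wins and pays the second-highest bid.
Bids ranked: 8,600 (Sami) > 8,020 (Hana) > 7,170 (Kira) > 6,780 (Tess) > 1,340 (Uma)
Sami wins with the highest bid; price is set by the runner-up at £8,020.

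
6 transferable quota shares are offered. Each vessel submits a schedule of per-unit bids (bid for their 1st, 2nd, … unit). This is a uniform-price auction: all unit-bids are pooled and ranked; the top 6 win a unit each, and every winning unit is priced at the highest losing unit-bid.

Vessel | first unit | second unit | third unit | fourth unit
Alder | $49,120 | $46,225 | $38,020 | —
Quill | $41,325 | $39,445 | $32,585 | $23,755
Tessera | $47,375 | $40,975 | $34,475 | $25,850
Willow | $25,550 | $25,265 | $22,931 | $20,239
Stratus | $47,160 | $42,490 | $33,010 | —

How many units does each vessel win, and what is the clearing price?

Merging the schedules and taking the best 6: 49,120 (Alder-1), 47,375 (Tessera-1), 47,160 (Stratus-1), 46,225 (Alder-2), 42,490 (Stratus-2), 41,325 (Quill-1)
First bid not allocated: $40,975.
Allocation: Alder 2, Quill 1, Stratus 2, Tessera 1.

Alder 2, Quill 1, Stratus 2, Tessera 1; clearing price $40,975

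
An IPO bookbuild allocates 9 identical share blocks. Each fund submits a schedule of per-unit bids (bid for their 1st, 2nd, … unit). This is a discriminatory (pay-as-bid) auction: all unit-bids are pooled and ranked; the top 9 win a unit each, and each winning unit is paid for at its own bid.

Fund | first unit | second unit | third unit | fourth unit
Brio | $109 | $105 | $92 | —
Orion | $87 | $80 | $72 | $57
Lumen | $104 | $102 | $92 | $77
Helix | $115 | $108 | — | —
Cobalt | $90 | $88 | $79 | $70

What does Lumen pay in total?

Lumen pays $298

All unit-bids, highest first — top 9: 115 (Helix-1), 109 (Brio-1), 108 (Helix-2), 105 (Brio-2), 104 (Lumen-1), 102 (Lumen-2), 92 (Brio-3), 92 (Lumen-3), 90 (Cobalt-1)
Next rejected bid: $88 (not a price — pay-as-bid).
Lumen's winning unit-bids: 104 + 102 + 92 = $298.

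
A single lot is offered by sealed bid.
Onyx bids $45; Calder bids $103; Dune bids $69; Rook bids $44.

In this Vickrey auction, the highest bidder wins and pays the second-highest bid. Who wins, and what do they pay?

Calder pays $69

Bids ranked: 103 (Calder) > 69 (Dune) > 45 (Onyx) > 44 (Rook)
Second-price: Calder pays Dune's bid of $69.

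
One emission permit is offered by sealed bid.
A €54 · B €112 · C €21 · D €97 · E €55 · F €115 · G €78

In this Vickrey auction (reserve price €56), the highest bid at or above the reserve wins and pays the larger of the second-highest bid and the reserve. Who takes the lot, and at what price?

F pays €112

Bids ranked: 115 (F) > 112 (B) > 97 (D) > 78 (G) > 55 (E) > 54 (A) > …
F has the top bid at or above the reserve (€115).
max(second-highest €112, reserve €56) = €112; the reserve does not bind.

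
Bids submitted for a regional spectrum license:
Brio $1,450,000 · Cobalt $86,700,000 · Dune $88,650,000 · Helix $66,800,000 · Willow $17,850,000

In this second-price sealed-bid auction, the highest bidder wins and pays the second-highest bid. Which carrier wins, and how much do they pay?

Second-price sealed-bid auction: the highest bidder wins and pays the second-highest bid.
Bids ranked: 88,650,000 (Dune) > 86,700,000 (Cobalt) > 66,800,000 (Helix) > 17,850,000 (Willow) > 1,450,000 (Brio)
Dune wins with the highest bid; price is set by the runner-up at $86,700,000.

Dune pays $86,700,000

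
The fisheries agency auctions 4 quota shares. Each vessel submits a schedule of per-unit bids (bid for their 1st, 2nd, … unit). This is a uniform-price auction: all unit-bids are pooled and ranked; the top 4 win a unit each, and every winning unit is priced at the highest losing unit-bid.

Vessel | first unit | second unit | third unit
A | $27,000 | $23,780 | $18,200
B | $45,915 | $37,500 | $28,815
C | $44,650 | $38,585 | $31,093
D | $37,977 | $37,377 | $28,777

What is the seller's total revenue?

Pooled unit-bids ranked (top 4): 45,915 (B-1), 44,650 (C-1), 38,585 (C-2), 37,977 (D-1)
The (k+1)-th unit-bid is $37,500.
Allocation: B 1, C 2, D 1. Every unit priced at $37,500.
Revenue = 4 × 37,500 = $150,000.

Total revenue: $150,000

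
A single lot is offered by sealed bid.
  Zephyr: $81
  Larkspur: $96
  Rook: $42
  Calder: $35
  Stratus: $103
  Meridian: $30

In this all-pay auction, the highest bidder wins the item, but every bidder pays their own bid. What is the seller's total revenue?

Total revenue: $387

Sorting bids: 103 (Stratus) > 96 (Larkspur) > 81 (Zephyr) > 42 (Rook) > 35 (Calder) > 30 (Meridian)
Stratus wins with the top bid; all bids are sunk regardless.
Every bidder forfeits their bid regardless of winning.
Revenue = 81 + 96 + 42 + 35 + 103 + 30 = $387.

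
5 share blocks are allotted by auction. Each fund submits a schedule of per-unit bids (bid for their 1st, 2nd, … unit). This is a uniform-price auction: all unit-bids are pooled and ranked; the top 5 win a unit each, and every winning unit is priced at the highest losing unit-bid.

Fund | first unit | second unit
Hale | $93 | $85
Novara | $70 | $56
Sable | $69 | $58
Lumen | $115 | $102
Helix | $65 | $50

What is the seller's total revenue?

Total revenue: $345

Merging the schedules and taking the best 5: 115 (Lumen-1), 102 (Lumen-2), 93 (Hale-1), 85 (Hale-2), 70 (Novara-1)
Highest rejected unit-bid = $69.
Allocation: Hale 2, Lumen 2, Novara 1. Every unit priced at $69.
Revenue = 5 × 69 = $345.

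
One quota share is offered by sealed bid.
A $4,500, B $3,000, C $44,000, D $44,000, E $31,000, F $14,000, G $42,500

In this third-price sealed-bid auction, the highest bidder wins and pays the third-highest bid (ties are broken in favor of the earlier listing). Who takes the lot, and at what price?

C pays $42,500

Rule: the highest bidder wins and pays the third-highest bid.
Sorting bids: 44,000 (C) > 44,000 (D) > 42,500 (G) > 31,000 (E) > 14,000 (F) > 4,500 (A) > …
Tie at $44,000 → C wins by tie-break.
C wins; payment is bid #3 in the ranking = $42,500.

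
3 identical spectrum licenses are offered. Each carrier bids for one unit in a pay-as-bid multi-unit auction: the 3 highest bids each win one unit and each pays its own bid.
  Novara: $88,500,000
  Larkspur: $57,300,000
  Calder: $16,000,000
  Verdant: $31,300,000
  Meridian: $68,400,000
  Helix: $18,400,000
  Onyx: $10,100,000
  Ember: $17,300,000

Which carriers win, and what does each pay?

Novara $88,500,000, Meridian $68,400,000, Larkspur $57,300,000

Sorting: 88,500,000 (Novara), 68,400,000 (Meridian), 57,300,000 (Larkspur), 31,300,000 (Verdant), 18,400,000 (Helix), …
The 3 highest are Novara, Meridian, Larkspur.
Each winner pays its own bid: Novara $88,500,000, Meridian $68,400,000, Larkspur $57,300,000.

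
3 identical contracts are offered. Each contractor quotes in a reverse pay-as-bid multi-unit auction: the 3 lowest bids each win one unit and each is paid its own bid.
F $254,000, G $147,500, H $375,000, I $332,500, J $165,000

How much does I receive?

Ordering the bids: 147,500 (G), 165,000 (J), 254,000 (F), 332,500 (I), 375,000 (H)
The 3 lowest are G, J, F.
I does not win → $0.

I is paid $0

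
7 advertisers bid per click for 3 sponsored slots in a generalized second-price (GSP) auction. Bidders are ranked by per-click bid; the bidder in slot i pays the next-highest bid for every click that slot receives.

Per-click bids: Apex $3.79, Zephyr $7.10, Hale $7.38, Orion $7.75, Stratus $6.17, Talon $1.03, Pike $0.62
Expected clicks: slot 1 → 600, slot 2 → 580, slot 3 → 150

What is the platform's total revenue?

Ranked by bid: $7.75 (Orion) > $7.38 (Hale) > $7.10 (Zephyr) > $6.17 (Stratus) > …
Slot 1: Orion pays $7.38 × 600 = $4428.00
Slot 2: Hale pays $7.10 × 580 = $4118.00
Slot 3: Zephyr pays $6.17 × 150 = $925.50
Total = $9471.50

Total revenue: $9471.50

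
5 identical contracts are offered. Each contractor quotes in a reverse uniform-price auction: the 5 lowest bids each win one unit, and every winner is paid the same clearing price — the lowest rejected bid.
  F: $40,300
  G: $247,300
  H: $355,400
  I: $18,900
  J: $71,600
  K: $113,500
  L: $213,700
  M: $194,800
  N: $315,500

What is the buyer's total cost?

Bids ranked low→high: 18,900 (I), 40,300 (F), 71,600 (J), 113,500 (K), 194,800 (M), 213,700 (L), 247,300 (G), …
Winners (5 units): I, F, J, K, M.
First losing bid is L's $213,700, which sets the uniform price.
Total cost = 5 × $213,700 = $1,068,500.

Total cost: $1,068,500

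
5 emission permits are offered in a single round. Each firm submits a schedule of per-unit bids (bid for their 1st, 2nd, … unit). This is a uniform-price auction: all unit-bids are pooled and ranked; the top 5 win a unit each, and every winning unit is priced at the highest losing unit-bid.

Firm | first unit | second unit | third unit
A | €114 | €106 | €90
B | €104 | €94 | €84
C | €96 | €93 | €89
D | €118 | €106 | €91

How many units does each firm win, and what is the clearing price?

A 2, B 1, D 2; clearing price €96

Merging the schedules and taking the best 5: 118 (D-1), 114 (A-1), 106 (A-2), 106 (D-2), 104 (B-1)
Highest rejected unit-bid = €96.
Allocation: A 2, B 1, D 2.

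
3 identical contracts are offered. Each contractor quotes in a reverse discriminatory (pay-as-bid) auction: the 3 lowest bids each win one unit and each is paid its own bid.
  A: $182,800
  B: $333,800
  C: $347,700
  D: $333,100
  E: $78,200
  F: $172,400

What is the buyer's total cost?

Sorting: 78,200 (E), 172,400 (F), 182,800 (A), 333,100 (D), 333,800 (B), …
Winners (3 units): E, F, A.
Total cost = 78,200 + 172,400 + 182,800 = $433,400.

Total cost: $433,400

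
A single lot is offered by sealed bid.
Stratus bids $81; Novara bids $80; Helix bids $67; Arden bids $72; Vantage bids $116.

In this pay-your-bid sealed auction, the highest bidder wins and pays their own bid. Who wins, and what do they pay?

Rule: the highest bidder wins and pays their own bid.
Bids ranked: 116 (Vantage) > 81 (Stratus) > 80 (Novara) > 72 (Arden) > 67 (Helix)
First-price: Vantage pays what they bid, $116.

Vantage pays $116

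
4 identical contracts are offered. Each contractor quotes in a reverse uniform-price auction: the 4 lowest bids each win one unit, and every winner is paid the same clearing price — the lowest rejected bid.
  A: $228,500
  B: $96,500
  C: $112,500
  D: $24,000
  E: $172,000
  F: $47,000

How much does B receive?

B is paid $172,000

Bids ranked low→high: 24,000 (D), 47,000 (F), 96,500 (B), 112,500 (C), 172,000 (E), 228,500 (A)
Lowest 4: D, F, B, C.
Clearing price = lowest rejected bid = $172,000.
B wins → is paid $172,000.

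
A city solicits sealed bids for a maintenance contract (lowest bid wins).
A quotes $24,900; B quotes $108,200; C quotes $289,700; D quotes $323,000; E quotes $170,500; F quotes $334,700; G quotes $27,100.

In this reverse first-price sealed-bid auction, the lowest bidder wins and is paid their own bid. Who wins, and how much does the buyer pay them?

A is paid $24,900

Sorting bids: 24,900 (A) < 27,100 (G) < 108,200 (B) < 170,500 (E) < 289,700 (C) < 323,000 (D) < …
First-price: A is paid what they bid, $24,900.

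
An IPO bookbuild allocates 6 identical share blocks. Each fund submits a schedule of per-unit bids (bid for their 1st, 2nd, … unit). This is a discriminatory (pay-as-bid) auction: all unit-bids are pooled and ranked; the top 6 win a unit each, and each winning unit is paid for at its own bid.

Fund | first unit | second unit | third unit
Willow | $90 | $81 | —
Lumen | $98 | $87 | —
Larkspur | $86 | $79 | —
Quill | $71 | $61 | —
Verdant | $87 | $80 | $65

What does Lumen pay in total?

Merging the schedules and taking the best 6: 98 (Lumen-1), 90 (Willow-1), 87 (Lumen-2), 87 (Verdant-1), 86 (Larkspur-1), 81 (Willow-2)
Next rejected bid: $80 (not a price — pay-as-bid).
Lumen's winning unit-bids: 98 + 87 = $185.

Lumen pays $185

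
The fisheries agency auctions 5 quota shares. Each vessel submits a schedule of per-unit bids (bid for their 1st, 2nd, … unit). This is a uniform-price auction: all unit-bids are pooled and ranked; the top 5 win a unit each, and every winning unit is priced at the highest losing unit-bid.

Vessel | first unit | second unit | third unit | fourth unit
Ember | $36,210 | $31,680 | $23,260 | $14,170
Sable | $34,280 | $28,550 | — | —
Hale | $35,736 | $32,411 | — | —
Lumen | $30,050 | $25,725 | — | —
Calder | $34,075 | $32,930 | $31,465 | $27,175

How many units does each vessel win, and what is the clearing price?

All unit-bids, highest first — top 5: 36,210 (Ember-1), 35,736 (Hale-1), 34,280 (Sable-1), 34,075 (Calder-1), 32,930 (Calder-2)
Highest rejected unit-bid = $32,411.
Allocation: Calder 2, Ember 1, Hale 1, Sable 1.

Calder 2, Ember 1, Hale 1, Sable 1; clearing price $32,411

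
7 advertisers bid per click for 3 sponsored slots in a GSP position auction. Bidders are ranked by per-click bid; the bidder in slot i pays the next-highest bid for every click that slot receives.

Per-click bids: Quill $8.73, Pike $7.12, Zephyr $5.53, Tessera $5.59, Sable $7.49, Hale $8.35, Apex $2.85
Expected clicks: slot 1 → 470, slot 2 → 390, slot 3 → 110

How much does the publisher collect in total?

Total revenue: $7628.80

Sorting advertisers: $8.73 (Quill) > $8.35 (Hale) > $7.49 (Sable) > $7.12 (Pike) > …
Slot 1: Quill pays $8.35 × 470 = $3924.50
Slot 2: Hale pays $7.49 × 390 = $2921.10
Slot 3: Sable pays $7.12 × 110 = $783.20
Total = $7628.80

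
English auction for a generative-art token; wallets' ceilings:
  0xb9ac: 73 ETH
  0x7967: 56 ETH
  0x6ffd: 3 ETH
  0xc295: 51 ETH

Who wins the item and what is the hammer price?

0xb9ac wins at 56 ETH

Limits in order: 73 (0xb9ac) > 56 (0x7967) > 51 (0xc295) > 3 (0x6ffd)
Once the price passes 56 ETH, only 0xb9ac is left; the hammer falls at 0x7967's limit of 56 ETH.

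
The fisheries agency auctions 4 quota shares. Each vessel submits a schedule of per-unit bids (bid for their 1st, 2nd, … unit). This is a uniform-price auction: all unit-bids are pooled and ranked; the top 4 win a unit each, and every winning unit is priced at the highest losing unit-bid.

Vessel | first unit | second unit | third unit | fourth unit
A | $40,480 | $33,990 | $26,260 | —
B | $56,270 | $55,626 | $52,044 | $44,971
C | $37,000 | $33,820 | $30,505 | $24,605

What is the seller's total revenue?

Total revenue: $161,920

All unit-bids, highest first — top 4: 56,270 (B-1), 55,626 (B-2), 52,044 (B-3), 44,971 (B-4)
Highest rejected unit-bid = $40,480.
Allocation: B 4. Every unit priced at $40,480.
Revenue = 4 × 40,480 = $161,920.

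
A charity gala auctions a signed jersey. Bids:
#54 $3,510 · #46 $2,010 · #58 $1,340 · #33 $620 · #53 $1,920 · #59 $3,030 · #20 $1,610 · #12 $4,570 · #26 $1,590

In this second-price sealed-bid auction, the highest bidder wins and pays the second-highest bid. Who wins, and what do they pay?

Sorting bids: 4,570 (#12) > 3,510 (#54) > 3,030 (#59) > 2,010 (#46) > 1,920 (#53) > 1,610 (#20) > …
Second-price: #12 pays #54's bid of $3,510.

#12 pays $3,510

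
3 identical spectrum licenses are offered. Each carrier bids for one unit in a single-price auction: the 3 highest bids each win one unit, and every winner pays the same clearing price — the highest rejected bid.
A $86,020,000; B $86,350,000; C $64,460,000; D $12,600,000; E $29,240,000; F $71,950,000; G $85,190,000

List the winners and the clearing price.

B, A, G; each pays $71,950,000

Ordering the bids: 86,350,000 (B), 86,020,000 (A), 85,190,000 (G), 71,950,000 (F), 64,460,000 (C), …
The 3 highest are B, A, G.
Highest unsuccessful bid: $71,950,000 → clearing price.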